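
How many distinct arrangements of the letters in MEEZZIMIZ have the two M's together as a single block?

Treat the 2 copies of M as a single block. The multiset to arrange is then {MM, E, E, I, I, Z, Z, Z}, 8 items in all.
That gives (8)!/(3!·2!·2!) = 1680 arrangements.

1680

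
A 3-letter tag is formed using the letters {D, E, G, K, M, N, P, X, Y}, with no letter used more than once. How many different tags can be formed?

This is a permutation of 3 out of 9: P(9,3) = 9!/6!.
That product is 9 × 8 × 7 = 504.

504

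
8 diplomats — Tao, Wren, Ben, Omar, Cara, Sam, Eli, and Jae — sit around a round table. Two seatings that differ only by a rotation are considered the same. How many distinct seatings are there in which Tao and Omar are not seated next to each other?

Without the restriction there are (7)! = 5040 seatings.
Those with Tao next to Omar: fuse the pair into one unit and seat 7 units around a circle — 2·(6)! = 1440.
Subtracting, 5040 − 1440 = 3600.

3600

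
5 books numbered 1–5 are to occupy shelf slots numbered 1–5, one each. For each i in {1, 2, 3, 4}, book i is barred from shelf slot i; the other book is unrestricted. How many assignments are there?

53

Let Aᵢ (for 1 ≤ i ≤ 4) be the placements that put book i in its forbidden shelf slot. Any j of these fix j positions, leaving (5−j)! ways to fill the rest, and there are C(4,j) ways to pick which j.
By inclusion–exclusion, the number of valid placements is Σ_{j=0}^{4} (−1)^j C(4,j)·(5−j)!.
Computing: 120 − 96 + 36 − 8 + 1 = 53.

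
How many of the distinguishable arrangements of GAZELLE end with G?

180

Fix G in the last position and arrange the remaining 6 letters.
Those 6 letters have E appearing twice and L appearing twice, giving (6)!/(2!·2!) = 180.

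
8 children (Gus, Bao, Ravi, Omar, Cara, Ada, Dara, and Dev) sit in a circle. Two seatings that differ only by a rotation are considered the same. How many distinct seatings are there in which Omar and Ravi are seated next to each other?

Glue Omar and Ravi into a block (2 internal orders). Seating 7 units around a circle gives (6)! arrangements.
So 2 × (6)! = 2 × 720 = 1440.

1440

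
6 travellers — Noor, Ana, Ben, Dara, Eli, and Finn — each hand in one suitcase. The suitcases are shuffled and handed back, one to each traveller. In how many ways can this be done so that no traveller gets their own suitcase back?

Count assignments avoiding every fixed point. For any j of the 6 travellers fixed to their own suitcase, the other 6−j can be arranged in (6−j)! ways.
By inclusion–exclusion this is Σ_{j=0}^{6} (−1)^j C(6,j)·(6−j)!.
Computing: 720 − 720 + 360 − 120 + 30 − 6 + 1 = 265.

265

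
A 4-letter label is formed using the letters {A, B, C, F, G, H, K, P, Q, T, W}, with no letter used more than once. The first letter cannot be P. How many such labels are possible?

7200

The first letter has 11−1 = 10 choices (anything except P).
The remaining 3 letters are filled from the other 10 symbols without repetition: 10 × 9 × 8 = 720.
Total: 10 × 720 = 7200.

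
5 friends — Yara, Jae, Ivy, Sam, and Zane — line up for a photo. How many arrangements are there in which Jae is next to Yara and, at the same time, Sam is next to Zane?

Treat {Jae,Yara} as one block (2 orders) and {Sam,Zane} as another (2 orders).
That leaves 3 units to arrange: 2 × 2 × 3! = 4 × 6 = 24.

24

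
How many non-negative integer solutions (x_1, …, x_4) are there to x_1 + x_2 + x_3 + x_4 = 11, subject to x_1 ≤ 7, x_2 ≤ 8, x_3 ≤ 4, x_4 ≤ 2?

Ignoring the caps, the number of non-negative solutions to x_1+…+x_4 = 11 is C(14,3) = 364.
Subtract solutions that violate a single cap (substitute x_i' = x_i − (cap_i+1)): x_1 ≥ 8 gives C(6,3) = 20; x_2 ≥ 9 gives C(5,3) = 10; x_3 ≥ 5 gives C(9,3) = 84; x_4 ≥ 3 gives C(11,3) = 165. Together 279.
Add back pairs where two caps are both exceeded: 0 + 0 + 1 + 0 + 0 + 20 = 21.
By inclusion–exclusion the count is 364 − 279 + 21 = 106.

106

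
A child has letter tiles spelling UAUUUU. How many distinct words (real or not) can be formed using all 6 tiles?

6

Letter multiplicities in UAUUUU: A×1, U×5.
So there are 6! / (5!) = 6 distinguishable arrangements.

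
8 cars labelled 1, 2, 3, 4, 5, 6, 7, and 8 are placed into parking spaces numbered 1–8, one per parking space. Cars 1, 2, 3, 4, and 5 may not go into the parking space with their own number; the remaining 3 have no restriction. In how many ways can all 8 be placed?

21234

Let Aᵢ (for 1 ≤ i ≤ 5) be the placements that put car i in its forbidden parking space. Any j of these fix j positions, leaving (8−j)! ways to fill the rest, and there are C(5,j) ways to pick which j.
By inclusion–exclusion, the number of valid placements is Σ_{j=0}^{5} (−1)^j C(5,j)·(8−j)!.
Computing: 40320 − 25200 + 7200 − 1200 + 120 − 6 = 21234.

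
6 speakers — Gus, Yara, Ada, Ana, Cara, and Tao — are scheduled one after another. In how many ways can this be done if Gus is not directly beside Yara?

480

Of the 6! = 720 arrangements, those with Gus and Yara adjacent number 2 × 5! = 240 (treat the pair as a block with 2 internal orders).
Complementary counting: 720 − 240 = 480.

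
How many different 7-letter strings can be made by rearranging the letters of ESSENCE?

The 7 letters of ESSENCE have repeats: E appearing 3 times and S appearing twice.
So there are 7! / (3!·2!) = 420 distinguishable arrangements.

420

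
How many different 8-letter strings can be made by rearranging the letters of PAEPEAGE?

1680

The 8 letters of PAEPEAGE have repeats: A appearing twice, E appearing 3 times, and P appearing twice.
Dividing 8! = 40320 by 3!·2!·2! = 24 for the repeated letters gives 1680.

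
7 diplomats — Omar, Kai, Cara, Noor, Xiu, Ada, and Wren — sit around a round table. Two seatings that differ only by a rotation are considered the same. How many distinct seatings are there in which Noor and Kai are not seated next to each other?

480

Without the restriction there are (6)! = 720 seatings.
Seatings with Noor beside Kai: treat them as a block with 2 internal orders, giving 2 × (5)! = 240.
Subtracting, 720 − 240 = 480.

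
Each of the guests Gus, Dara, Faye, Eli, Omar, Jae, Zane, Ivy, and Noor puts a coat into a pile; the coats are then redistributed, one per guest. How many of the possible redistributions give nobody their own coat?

133496

Let Aᵢ be the assignments in which guest i gets their own coat. We want the size of the complement of A₁∪…∪A_9.
By inclusion–exclusion this is Σ_{j=0}^{9} (−1)^j C(9,j)·(9−j)!.
Computing: 362880 − 362880 + 181440 − 60480 + 15120 − 3024 + 504 − 72 + 9 − 1 = 133496.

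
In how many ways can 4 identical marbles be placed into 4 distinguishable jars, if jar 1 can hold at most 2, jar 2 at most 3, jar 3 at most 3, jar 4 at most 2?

By stars and bars, unrestricted non-negative solutions to x_1+…+x_4 = 4 number C(4+3,3) = 35.
Subtract solutions that violate a single cap (substitute x_i' = x_i − (cap_i+1)): x_1 ≥ 3 gives C(4,3) = 4; x_2 ≥ 4 gives C(3,3) = 1; x_3 ≥ 4 gives C(3,3) = 1; x_4 ≥ 3 gives C(4,3) = 4. Together 10.
No two caps can be exceeded simultaneously, so the pair terms are all 0.
By inclusion–exclusion the count is 35 − 10 + 0 = 25.

25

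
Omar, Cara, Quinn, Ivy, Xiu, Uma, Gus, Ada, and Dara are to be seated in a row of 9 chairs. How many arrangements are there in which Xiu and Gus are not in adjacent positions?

282240

Of the 9! = 362880 arrangements, those with Xiu and Gus adjacent number 2 × 8! = 80640 (treat the pair as a block with 2 internal orders).
Complementary counting: 362880 − 80640 = 282240.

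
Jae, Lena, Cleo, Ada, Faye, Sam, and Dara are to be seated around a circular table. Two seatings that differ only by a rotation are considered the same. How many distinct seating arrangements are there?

Seat Jae anywhere (absorbing the rotational symmetry), then permute the other 6: (6)! = 720.

720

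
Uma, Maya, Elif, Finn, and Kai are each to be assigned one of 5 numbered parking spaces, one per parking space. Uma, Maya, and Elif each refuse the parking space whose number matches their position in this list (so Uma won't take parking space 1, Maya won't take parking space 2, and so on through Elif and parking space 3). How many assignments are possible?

64

Let Aᵢ (for i ∈ {1, 2, 3}) be the placements that put person i in their forbidden parking space. Any j of these fix j positions, leaving (5−j)! ways to fill the rest, and there are C(3,j) ways to pick which j.
By inclusion–exclusion, the number of valid placements is Σ_{j=0}^{3} (−1)^j C(3,j)·(5−j)!.
Computing: 120 − 72 + 18 − 2 = 64.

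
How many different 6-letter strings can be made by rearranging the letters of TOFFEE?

Letter multiplicities in TOFFEE: E×2, F×2, O×1, T×1.
Dividing 6! = 720 by 2!·2! = 4 for the repeated letters gives 180.

180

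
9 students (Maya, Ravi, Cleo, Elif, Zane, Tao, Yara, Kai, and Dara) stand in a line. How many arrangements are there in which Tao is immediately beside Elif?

80640

Treat {Tao, Elif} as a single unit. There are 8 units to order, and the pair itself can be ordered 2 ways.
That gives 2 × 8! = 2 × 40320 = 80640.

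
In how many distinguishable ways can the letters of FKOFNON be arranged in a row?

The 7 letters of FKOFNON have repeats: F appearing twice, N appearing twice, and O appearing twice.
Dividing 7! = 5040 by 2!·2!·2! = 8 for the repeated letters gives 630.

630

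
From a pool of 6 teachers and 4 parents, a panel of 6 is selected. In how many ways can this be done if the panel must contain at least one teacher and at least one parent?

209

Unrestricted: C(10,6) = 210 ways to pick any 6 of the 10.
Subtract selections that omit an entire group: no teachers → C(4,6) = 0; no parents → C(6,6) = 1.
Both groups omitted at once is impossible, so 210 − 1 = 209.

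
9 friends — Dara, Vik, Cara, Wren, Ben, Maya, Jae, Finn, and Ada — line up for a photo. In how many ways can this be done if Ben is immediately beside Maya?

80640

Glue Ben and Maya into one block (2 internal orders), leaving 8 units to arrange in a row.
So the count is 2·(8)! = 80640.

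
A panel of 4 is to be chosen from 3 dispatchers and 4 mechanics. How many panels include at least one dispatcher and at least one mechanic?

Total 4-person selections from all 7: C(7,4) = 35.
Subtract selections that omit an entire group: no dispatchers → C(4,4) = 1; no mechanics → C(3,4) = 0.
Both groups omitted at once is impossible, so 35 − 1 = 34.

34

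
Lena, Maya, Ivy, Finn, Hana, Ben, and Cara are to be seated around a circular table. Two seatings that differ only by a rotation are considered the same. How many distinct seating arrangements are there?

Fix one person's seat to break rotational symmetry; the remaining 6 people can be arranged in (6)! = 720 ways.

720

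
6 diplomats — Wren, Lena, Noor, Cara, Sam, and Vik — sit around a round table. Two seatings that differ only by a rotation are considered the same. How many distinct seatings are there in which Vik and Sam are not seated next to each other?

72

Without the restriction there are (5)! = 120 seatings.
Those with Vik next to Sam: fuse the pair into one unit and seat 5 units around a circle — 2·(4)! = 48.
Subtracting, 120 − 48 = 72.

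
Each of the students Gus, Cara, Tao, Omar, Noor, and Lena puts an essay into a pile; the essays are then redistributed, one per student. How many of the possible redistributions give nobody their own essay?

265

This is the derangement count D_6: permutations of 6 items with no fixed point.
By inclusion–exclusion this is Σ_{j=0}^{6} (−1)^j C(6,j)·(6−j)!.
Computing: 720 − 720 + 360 − 120 + 30 − 6 + 1 = 265.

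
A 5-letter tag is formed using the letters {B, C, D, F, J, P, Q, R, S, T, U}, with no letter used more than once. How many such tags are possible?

With no repetition, fill the 5 letters in order: 11 choices, then 10, down to 7.
That product is 11 × 10 × 9 × 8 × 7 = 55440.

55440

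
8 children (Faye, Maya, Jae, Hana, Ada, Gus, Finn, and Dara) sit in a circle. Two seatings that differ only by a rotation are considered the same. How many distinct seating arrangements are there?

Fix one person's seat to break rotational symmetry; the remaining 7 people can be arranged in (7)! = 5040 ways.

5040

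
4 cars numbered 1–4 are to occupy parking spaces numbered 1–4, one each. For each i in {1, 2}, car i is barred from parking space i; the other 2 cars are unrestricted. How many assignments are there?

Let Aᵢ (for i ∈ {1, 2}) be the placements that put car i in its forbidden parking space. Any j of these fix j positions, leaving (4−j)! ways to fill the rest, and there are C(2,j) ways to pick which j.
By inclusion–exclusion, the number of valid placements is Σ_{j=0}^{2} (−1)^j C(2,j)·(4−j)!.
Computing: 24 − 12 + 2 = 14.

14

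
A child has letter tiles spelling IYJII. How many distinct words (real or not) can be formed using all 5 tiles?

The 5 letters of IYJII have repeats: I appearing 3 times.
Dividing 5! = 120 by 3! = 6 for the repeated letters gives 20.

20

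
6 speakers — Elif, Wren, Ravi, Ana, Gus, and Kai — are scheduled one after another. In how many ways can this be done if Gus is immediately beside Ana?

240

Treat {Gus, Ana} as a single unit. There are 5 units to order, and the pair itself can be ordered 2 ways.
That gives 2 × 5! = 2 × 120 = 240.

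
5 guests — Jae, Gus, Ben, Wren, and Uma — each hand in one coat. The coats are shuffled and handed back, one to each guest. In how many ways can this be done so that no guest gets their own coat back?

44

Let Aᵢ be the assignments in which guest i gets their own coat. We want the size of the complement of A₁∪…∪A_5.
By inclusion–exclusion this is Σ_{j=0}^{5} (−1)^j C(5,j)·(5−j)!.
Computing: 120 − 120 + 60 − 20 + 5 − 1 = 44.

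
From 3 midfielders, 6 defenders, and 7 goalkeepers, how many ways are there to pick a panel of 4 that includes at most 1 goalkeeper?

714

Split by how many goalkeepers are chosen (0 through 1).
Sum: C(7,0)·C(9,4) + C(7,1)·C(9,3) = 126 + 588 = 714.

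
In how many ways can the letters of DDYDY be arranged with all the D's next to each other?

3

Treat the 3 copies of D as a single block. The multiset to arrange is then {DDD, Y, Y}, 3 items in all.
That gives (3)!/(2!) = 3 arrangements.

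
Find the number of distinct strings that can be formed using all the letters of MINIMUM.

420

Letter multiplicities in MINIMUM: I×2, M×3, N×1, U×1.
So there are 7! / (3!·2!) = 420 distinguishable arrangements.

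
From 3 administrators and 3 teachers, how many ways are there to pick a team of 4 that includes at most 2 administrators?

12

Split by how many administrators are chosen (0 through 2).
Sum: C(3,0)·C(3,4) + C(3,1)·C(3,3) + C(3,2)·C(3,2) = 0 + 3 + 9 = 12.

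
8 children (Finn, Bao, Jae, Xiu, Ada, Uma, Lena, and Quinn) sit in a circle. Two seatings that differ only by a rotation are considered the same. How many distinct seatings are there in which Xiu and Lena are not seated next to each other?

Without the restriction there are (7)! = 5040 seatings.
Seatings with Xiu beside Lena: treat them as a block with 2 internal orders, giving 2 × (6)! = 1440.
Subtracting, 5040 − 1440 = 3600.

3600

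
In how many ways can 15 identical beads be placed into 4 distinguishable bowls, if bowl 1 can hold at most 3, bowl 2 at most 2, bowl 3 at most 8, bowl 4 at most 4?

Ignoring the caps, the number of non-negative solutions to x_1+…+x_4 = 15 is C(18,3) = 816.
Subtract solutions that violate a single cap (substitute x_i' = x_i − (cap_i+1)): x_1 ≥ 4 gives C(14,3) = 364; x_2 ≥ 3 gives C(15,3) = 455; x_3 ≥ 9 gives C(9,3) = 84; x_4 ≥ 5 gives C(13,3) = 286. Together 1189.
Add back pairs where two caps are both exceeded: 165 + 10 + 84 + 20 + 120 + 4 = 403.
Subtract triples: 0 + 20 + 0 + 0 = 20.
By inclusion–exclusion the count is 816 − 1189 + 403 − 20 = 10.

10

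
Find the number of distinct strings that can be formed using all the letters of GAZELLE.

1260

The 7 letters of GAZELLE have repeats: E appearing twice and L appearing twice.
So there are 7! / (2!·2!) = 1260 distinguishable arrangements.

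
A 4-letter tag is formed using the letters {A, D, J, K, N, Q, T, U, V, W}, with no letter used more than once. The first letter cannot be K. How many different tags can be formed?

4536

The first letter has 10−1 = 9 choices (anything except K).
The remaining 3 letters are filled from the other 9 symbols without repetition: 9 × 8 × 7 = 504.
Total: 9 × 504 = 4536.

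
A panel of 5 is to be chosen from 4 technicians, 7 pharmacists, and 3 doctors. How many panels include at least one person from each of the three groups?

With no constraint there are C(14,5) = 2002 possible selections.
Selections missing a whole group: no technicians → C(10,5) = 252; no pharmacists → C(7,5) = 21; no doctors → C(11,5) = 462.
Add back selections omitting two groups (i.e. drawn from a single group): C(4,5) + C(7,5) + C(3,5) = 21.
By inclusion–exclusion: 2002 − 735 + 21 = 1288.

1288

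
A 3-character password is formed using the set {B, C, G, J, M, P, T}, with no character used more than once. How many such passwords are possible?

210

Choose and order 3 of the 7 symbols: the first character has 7 options, the next 6, then 5.
That product is 7 × 6 × 5 = 210.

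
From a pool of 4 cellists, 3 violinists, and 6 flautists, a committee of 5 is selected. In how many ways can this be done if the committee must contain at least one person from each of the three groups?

894

Unrestricted: C(13,5) = 1287 ways to pick any 5 of the 13.
Selections missing a whole group: no cellists → C(9,5) = 126; no violinists → C(10,5) = 252; no flautists → C(7,5) = 21.
Add back selections omitting two groups (i.e. drawn from a single group): C(4,5) + C(3,5) + C(6,5) = 6.
By inclusion–exclusion: 1287 − 399 + 6 = 894.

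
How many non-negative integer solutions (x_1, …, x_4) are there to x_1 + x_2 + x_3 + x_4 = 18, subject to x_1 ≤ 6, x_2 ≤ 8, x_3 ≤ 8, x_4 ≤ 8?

339

Ignoring the caps, the number of non-negative solutions to x_1+…+x_4 = 18 is C(21,3) = 1330.
Subtract solutions that violate a single cap (substitute x_i' = x_i − (cap_i+1)): x_1 ≥ 7 gives C(14,3) = 364; x_2 ≥ 9 gives C(12,3) = 220; x_3 ≥ 9 gives C(12,3) = 220; x_4 ≥ 9 gives C(12,3) = 220. Together 1024.
Add back pairs where two caps are both exceeded: 10 + 10 + 10 + 1 + 1 + 1 = 33.
By inclusion–exclusion the count is 1330 − 1024 + 33 = 339.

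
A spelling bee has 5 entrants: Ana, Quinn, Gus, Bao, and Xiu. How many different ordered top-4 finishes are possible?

120

This is an ordered selection of 4 from 5: P(5,4).
That gives 5 × 4 × 3 × 2 = 120.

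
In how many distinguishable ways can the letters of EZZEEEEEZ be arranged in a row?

84

The 9 letters of EZZEEEEEZ have repeats: E appearing 6 times and Z appearing 3 times.
Dividing 9! = 362880 by 6!·3! = 4320 for the repeated letters gives 84.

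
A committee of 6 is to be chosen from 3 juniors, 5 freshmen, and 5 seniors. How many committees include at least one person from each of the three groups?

Unrestricted: C(13,6) = 1716 ways to pick any 6 of the 13.
Subtract selections that omit an entire group: no juniors → C(10,6) = 210; no freshmen → C(8,6) = 28; no seniors → C(8,6) = 28.
Add back selections omitting two groups (i.e. drawn from a single group): C(3,6) + C(5,6) + C(5,6) = 0.
By inclusion–exclusion: 1716 − 266 + 0 = 1450.

1450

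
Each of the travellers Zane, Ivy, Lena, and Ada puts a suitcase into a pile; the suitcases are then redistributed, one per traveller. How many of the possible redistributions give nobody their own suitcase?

9

Let Aᵢ be the assignments in which traveller i gets their own suitcase. We want the size of the complement of A₁∪…∪A_4.
By inclusion–exclusion this is Σ_{j=0}^{4} (−1)^j C(4,j)·(4−j)!.
Computing: 24 − 24 + 12 − 4 + 1 = 9.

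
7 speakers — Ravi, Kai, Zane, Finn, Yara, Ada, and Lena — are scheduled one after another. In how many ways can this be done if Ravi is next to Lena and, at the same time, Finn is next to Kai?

480

Treat {Ravi,Lena} as one block (2 orders) and {Finn,Kai} as another (2 orders).
That leaves 5 units to arrange: 2 × 2 × 5! = 4 × 120 = 480.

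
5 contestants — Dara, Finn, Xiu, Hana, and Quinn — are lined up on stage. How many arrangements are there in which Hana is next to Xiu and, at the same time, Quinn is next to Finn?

Treat {Hana,Xiu} as one block (2 orders) and {Quinn,Finn} as another (2 orders).
That leaves 3 units to arrange: 2 × 2 × 3! = 4 × 6 = 24.

24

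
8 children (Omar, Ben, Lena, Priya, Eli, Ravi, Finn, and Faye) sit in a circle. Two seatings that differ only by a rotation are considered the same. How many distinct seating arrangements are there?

Around a circle, 8 distinct people have 8!/8 = (7)! = 5040 rotationally distinct seatings.

5040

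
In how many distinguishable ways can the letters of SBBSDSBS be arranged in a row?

280

Letter multiplicities in SBBSDSBS: B×3, D×1, S×4.
The number of distinct arrangements is 8!/(4!·3!) = 40320/144 = 280.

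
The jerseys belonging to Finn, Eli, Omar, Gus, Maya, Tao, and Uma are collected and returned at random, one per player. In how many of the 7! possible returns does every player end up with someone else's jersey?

This is the derangement count D_7: permutations of 7 items with no fixed point.
By inclusion–exclusion this is Σ_{j=0}^{7} (−1)^j C(7,j)·(7−j)!.
Computing: 5040 − 5040 + 2520 − 840 + 210 − 42 + 7 − 1 = 1854.

1854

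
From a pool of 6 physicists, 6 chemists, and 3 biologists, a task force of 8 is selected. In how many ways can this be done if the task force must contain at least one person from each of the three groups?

5922

With no constraint there are C(15,8) = 6435 possible selections.
Subtract selections that omit an entire group: no physicists → C(9,8) = 9; no chemists → C(9,8) = 9; no biologists → C(12,8) = 495.
Add back selections omitting two groups (i.e. drawn from a single group): C(6,8) + C(6,8) + C(3,8) = 0.
By inclusion–exclusion: 6435 − 513 + 0 = 5922.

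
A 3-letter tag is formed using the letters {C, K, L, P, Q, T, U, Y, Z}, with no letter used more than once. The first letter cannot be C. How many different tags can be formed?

The first letter has 9−1 = 8 choices (anything except C).
The remaining 2 letters are filled from the other 8 symbols without repetition: 8 × 7 = 56.
Total: 8 × 56 = 448.

448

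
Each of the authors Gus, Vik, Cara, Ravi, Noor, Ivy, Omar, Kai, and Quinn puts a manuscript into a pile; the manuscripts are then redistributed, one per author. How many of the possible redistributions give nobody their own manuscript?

This is the derangement count D_9: permutations of 9 items with no fixed point.
By inclusion–exclusion this is Σ_{j=0}^{9} (−1)^j C(9,j)·(9−j)!.
Computing: 362880 − 362880 + 181440 − 60480 + 15120 − 3024 + 504 − 72 + 9 − 1 = 133496.

133496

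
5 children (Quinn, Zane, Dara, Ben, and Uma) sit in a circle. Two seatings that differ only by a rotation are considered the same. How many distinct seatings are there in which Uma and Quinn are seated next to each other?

12

Glue Uma and Quinn into a block (2 internal orders). Seating 4 units around a circle gives (3)! arrangements.
So 2 × (3)! = 2 × 6 = 12.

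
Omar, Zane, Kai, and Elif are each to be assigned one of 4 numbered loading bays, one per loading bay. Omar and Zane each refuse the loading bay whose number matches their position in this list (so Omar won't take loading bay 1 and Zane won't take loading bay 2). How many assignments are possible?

14

Let Aᵢ (for i ∈ {1, 2}) be the placements that put person i in their forbidden loading bay. Any j of these fix j positions, leaving (4−j)! ways to fill the rest, and there are C(2,j) ways to pick which j.
By inclusion–exclusion, the number of valid placements is Σ_{j=0}^{2} (−1)^j C(2,j)·(4−j)!.
Computing: 24 − 12 + 2 = 14.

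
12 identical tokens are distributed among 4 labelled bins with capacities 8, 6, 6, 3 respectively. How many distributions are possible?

166

By stars and bars, unrestricted non-negative solutions to x_1+…+x_4 = 12 number C(12+3,3) = 455.
Subtract solutions that violate a single cap (substitute x_i' = x_i − (cap_i+1)): x_1 ≥ 9 gives C(6,3) = 20; x_2 ≥ 7 gives C(8,3) = 56; x_3 ≥ 7 gives C(8,3) = 56; x_4 ≥ 4 gives C(11,3) = 165. Together 297.
Add back pairs where two caps are both exceeded: 0 + 0 + 0 + 0 + 4 + 4 = 8.
By inclusion–exclusion the count is 455 − 297 + 8 = 166.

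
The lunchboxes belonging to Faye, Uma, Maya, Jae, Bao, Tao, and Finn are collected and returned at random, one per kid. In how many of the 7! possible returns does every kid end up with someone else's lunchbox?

Count assignments avoiding every fixed point. For any j of the 7 kids fixed to their own lunchbox, the other 7−j can be arranged in (7−j)! ways.
By inclusion–exclusion this is Σ_{j=0}^{7} (−1)^j C(7,j)·(7−j)!.
Computing: 5040 − 5040 + 2520 − 840 + 210 − 42 + 7 − 1 = 1854.

1854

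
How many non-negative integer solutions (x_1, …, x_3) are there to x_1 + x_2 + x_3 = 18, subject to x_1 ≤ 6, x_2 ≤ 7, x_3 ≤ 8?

By stars and bars, unrestricted non-negative solutions to x_1+…+x_3 = 18 number C(18+2,2) = 190.
Subtract solutions that violate a single cap (substitute x_i' = x_i − (cap_i+1)): x_1 ≥ 7 gives C(13,2) = 78; x_2 ≥ 8 gives C(12,2) = 66; x_3 ≥ 9 gives C(11,2) = 55. Together 199.
Add back pairs where two caps are both exceeded: 10 + 6 + 3 = 19.
By inclusion–exclusion the count is 190 − 199 + 19 = 10.

10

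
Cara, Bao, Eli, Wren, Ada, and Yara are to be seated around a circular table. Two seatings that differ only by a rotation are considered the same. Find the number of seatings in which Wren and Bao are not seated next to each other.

72

Without the restriction there are (5)! = 120 seatings.
Those with Wren next to Bao: fuse the pair into one unit and seat 5 units around a circle — 2·(4)! = 48.
Subtracting, 120 − 48 = 72.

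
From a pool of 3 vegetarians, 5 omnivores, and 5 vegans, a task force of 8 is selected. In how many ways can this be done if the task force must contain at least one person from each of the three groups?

Unrestricted: C(13,8) = 1287 ways to pick any 8 of the 13.
Selections missing a whole group: no vegetarians → C(10,8) = 45; no omnivores → C(8,8) = 1; no vegans → C(8,8) = 1.
Add back selections omitting two groups (i.e. drawn from a single group): C(3,8) + C(5,8) + C(5,8) = 0.
By inclusion–exclusion: 1287 − 47 + 0 = 1240.

1240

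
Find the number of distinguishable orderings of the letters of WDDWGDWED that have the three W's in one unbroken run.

Treat the 3 copies of W as a single block. The multiset to arrange is then {WWW, D, D, D, D, E, G}, 7 items in all.
That gives (7)!/(4!) = 210 arrangements.

210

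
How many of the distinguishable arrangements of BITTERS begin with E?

Fix E in the first position and arrange the remaining 6 letters.
Those 6 letters have T appearing twice, giving (6)!/(2!) = 360.

360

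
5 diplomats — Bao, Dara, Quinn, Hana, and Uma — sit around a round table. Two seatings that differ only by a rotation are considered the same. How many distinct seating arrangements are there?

24

Around a circle, 5 distinct people have 5!/5 = (4)! = 24 rotationally distinct seatings.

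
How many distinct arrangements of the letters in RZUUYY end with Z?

30

Fix Z in the last position and arrange the remaining 5 letters.
Those 5 letters have U appearing twice and Y appearing twice, giving (5)!/(2!·2!) = 30.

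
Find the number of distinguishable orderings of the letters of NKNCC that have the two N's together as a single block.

Treat the 2 copies of N as a single block. The multiset to arrange is then {NN, C, C, K}, 4 items in all.
That gives (4)!/(2!) = 12 arrangements.

12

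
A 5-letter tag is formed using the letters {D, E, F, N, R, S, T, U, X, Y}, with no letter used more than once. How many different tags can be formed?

Choose and order 5 of the 10 symbols: the first letter has 10 options, the next 9, and so on down to 6.
10 × 9 × 8 × 7 × 6 = 30240.

30240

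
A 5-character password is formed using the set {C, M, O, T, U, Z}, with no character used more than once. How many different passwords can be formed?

With no repetition, fill the 5 characters in order: 6 choices, then 5, down to 2.
6 × 5 × 4 × 3 × 2 = 720.

720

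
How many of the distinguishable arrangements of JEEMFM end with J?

With the last slot taken by J, it remains to arrange the other 5 letters (EEMFM).
Those 5 letters have E appearing twice and M appearing twice, giving (5)!/(2!·2!) = 30.

30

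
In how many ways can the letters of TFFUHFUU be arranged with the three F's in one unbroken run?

Treat the 3 copies of F as a single block. The multiset to arrange is then {FFF, H, T, U, U, U}, 6 items in all.
That gives (6)!/(3!) = 120 arrangements.

120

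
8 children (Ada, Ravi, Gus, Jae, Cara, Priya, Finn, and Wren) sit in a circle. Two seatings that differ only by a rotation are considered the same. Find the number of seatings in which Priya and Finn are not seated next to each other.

All circular seatings of 8 people number (7)! = 5040.
Those with Priya next to Finn: fuse the pair into one unit and seat 7 units around a circle — 2·(6)! = 1440.
Subtracting, 5040 − 1440 = 3600.

3600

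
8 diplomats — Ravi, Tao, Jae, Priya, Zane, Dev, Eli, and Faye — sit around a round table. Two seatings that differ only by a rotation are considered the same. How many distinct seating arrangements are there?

Around a circle, 8 distinct people have 8!/8 = (7)! = 5040 rotationally distinct seatings.

5040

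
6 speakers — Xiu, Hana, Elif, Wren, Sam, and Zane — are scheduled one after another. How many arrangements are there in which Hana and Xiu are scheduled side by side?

240

Place the 4 others and the Hana-Xiu pair as 5 objects in a line; the pair has 2 internal arrangements.
So the count is 2·(5)! = 240.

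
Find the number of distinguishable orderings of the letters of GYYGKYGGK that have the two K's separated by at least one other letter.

There are 9!/(4!·3!·2!) = 1260 arrangements of GYYGKYGGK in total.
If the two K's are adjacent, glue them into one block, leaving 8 items to arrange: (8)!/(4!·3!) = 280 ways.
Subtracting, 1260 − 280 = 980 arrangements keep the K's apart.

980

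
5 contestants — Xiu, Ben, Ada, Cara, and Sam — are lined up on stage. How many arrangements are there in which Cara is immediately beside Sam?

Glue Cara and Sam into one block (2 internal orders), leaving 4 units to arrange in a row.
So the count is 2·(4)! = 48.

48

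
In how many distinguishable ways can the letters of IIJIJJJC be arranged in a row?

The 8 letters of IIJIJJJC have repeats: I appearing 3 times and J appearing 4 times.
The number of distinct arrangements is 8!/(4!·3!) = 40320/144 = 280.

280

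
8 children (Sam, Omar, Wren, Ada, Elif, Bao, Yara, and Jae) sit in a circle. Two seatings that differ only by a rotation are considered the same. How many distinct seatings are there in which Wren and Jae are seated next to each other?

1440

Glue Wren and Jae into a block (2 internal orders). Seating 7 units around a circle gives (6)! arrangements.
So 2 × (6)! = 2 × 720 = 1440.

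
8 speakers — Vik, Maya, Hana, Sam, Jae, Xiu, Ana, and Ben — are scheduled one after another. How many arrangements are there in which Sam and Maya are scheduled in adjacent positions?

Treat {Sam, Maya} as a single unit. There are 7 units to order, and the pair itself can be ordered 2 ways.
So the count is 2·(7)! = 10080.

10080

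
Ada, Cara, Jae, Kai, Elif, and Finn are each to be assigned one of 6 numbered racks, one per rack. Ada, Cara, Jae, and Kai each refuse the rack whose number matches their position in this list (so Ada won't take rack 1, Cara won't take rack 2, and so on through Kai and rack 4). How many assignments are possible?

Let Aᵢ (for 1 ≤ i ≤ 4) be the placements that put person i in their forbidden rack. Any j of these fix j positions, leaving (6−j)! ways to fill the rest, and there are C(4,j) ways to pick which j.
By inclusion–exclusion, the number of valid placements is Σ_{j=0}^{4} (−1)^j C(4,j)·(6−j)!.
Computing: 720 − 480 + 144 − 24 + 2 = 362.

362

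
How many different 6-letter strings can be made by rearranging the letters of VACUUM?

VACUUM has 6 letters with U appearing twice.
The number of distinct arrangements is 6!/(2!) = 720/2 = 360.

360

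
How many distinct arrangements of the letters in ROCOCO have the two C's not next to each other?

Total arrangements of ROCOCO: 6!/(3!·2!) = 60.
Arrangements with the C's together: treat CC as one letter, giving (5)!/(3!) = 20.
Subtracting, 60 − 20 = 40 arrangements keep the C's apart.

40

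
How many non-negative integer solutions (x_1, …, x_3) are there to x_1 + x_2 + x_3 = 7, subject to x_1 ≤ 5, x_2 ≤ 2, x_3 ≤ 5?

15

By stars and bars, unrestricted non-negative solutions to x_1+…+x_3 = 7 number C(7+2,2) = 36.
Subtract solutions that violate a single cap (substitute x_i' = x_i − (cap_i+1)): x_1 ≥ 6 gives C(3,2) = 3; x_2 ≥ 3 gives C(6,2) = 15; x_3 ≥ 6 gives C(3,2) = 3. Together 21.
No two caps can be exceeded simultaneously, so the pair terms are all 0.
By inclusion–exclusion the count is 36 − 21 + 0 = 15.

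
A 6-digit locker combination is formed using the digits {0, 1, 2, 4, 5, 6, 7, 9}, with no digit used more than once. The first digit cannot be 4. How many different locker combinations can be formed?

The first digit has 8−1 = 7 choices (anything except 4).
The remaining 5 digits are filled from the other 7 symbols without repetition: 7 × 6 × 5 × 4 × 3 = 2520.
Total: 7 × 2520 = 17640.

17640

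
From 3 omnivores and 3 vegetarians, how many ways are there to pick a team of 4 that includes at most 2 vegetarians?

Split by how many vegetarians are chosen (0 through 2).
Sum: C(3,0)·C(3,4) + C(3,1)·C(3,3) + C(3,2)·C(3,2) = 0 + 3 + 9 = 12.

12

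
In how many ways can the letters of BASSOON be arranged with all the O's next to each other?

360

Treat the 2 copies of O as a single block. The multiset to arrange is then {OO, A, B, N, S, S}, 6 items in all.
That gives (6)!/(2!) = 360 arrangements.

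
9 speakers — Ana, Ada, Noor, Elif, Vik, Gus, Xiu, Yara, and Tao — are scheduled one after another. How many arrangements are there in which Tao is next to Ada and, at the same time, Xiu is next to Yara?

Treat {Tao,Ada} as one block (2 orders) and {Xiu,Yara} as another (2 orders).
That leaves 7 units to arrange: 2 × 2 × 7! = 4 × 5040 = 20160.

20160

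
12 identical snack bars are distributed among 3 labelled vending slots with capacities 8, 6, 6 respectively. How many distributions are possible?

Without the upper bounds there are C(14,2) = 91 ways to split 12 among 3 vending slots.
Subtract solutions that violate a single cap (substitute x_i' = x_i − (cap_i+1)): x_1 ≥ 9 gives C(5,2) = 10; x_2 ≥ 7 gives C(7,2) = 21; x_3 ≥ 7 gives C(7,2) = 21. Together 52.
No two caps can be exceeded simultaneously, so the pair terms are all 0.
By inclusion–exclusion the count is 91 − 52 + 0 = 39.

39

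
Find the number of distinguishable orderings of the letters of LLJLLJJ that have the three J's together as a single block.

Treat the 3 copies of J as a single block. The multiset to arrange is then {JJJ, L, L, L, L}, 5 items in all.
That gives (5)!/(4!) = 5 arrangements.

5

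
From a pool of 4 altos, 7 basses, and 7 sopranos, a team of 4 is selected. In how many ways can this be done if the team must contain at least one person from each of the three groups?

Total 4-person selections from all 18: C(18,4) = 3060.
Subtract selections that omit an entire group: no altos → C(14,4) = 1001; no basses → C(11,4) = 330; no sopranos → C(11,4) = 330.
Add back selections omitting two groups (i.e. drawn from a single group): C(4,4) + C(7,4) + C(7,4) = 71.
By inclusion–exclusion: 3060 − 1661 + 71 = 1470.

1470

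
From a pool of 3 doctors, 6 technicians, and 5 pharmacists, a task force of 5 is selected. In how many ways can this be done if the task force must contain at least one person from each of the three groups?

With no constraint there are C(14,5) = 2002 possible selections.
Selections missing a whole group: no doctors → C(11,5) = 462; no technicians → C(8,5) = 56; no pharmacists → C(9,5) = 126.
Add back selections omitting two groups (i.e. drawn from a single group): C(3,5) + C(6,5) + C(5,5) = 7.
By inclusion–exclusion: 2002 − 644 + 7 = 1365.

1365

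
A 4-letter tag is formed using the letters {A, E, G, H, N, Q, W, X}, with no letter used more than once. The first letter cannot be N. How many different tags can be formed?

The first letter has 8−1 = 7 choices (anything except N).
The remaining 3 letters are filled from the other 7 symbols without repetition: 7 × 6 × 5 = 210.
Total: 7 × 210 = 1470.

1470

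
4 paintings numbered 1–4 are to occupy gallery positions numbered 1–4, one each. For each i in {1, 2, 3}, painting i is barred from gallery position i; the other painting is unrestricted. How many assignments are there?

11

Let Aᵢ (for i ∈ {1, 2, 3}) be the placements that put painting i in its forbidden gallery position. Any j of these fix j positions, leaving (4−j)! ways to fill the rest, and there are C(3,j) ways to pick which j.
By inclusion–exclusion, the number of valid placements is Σ_{j=0}^{3} (−1)^j C(3,j)·(4−j)!.
Computing: 24 − 18 + 6 − 1 = 11.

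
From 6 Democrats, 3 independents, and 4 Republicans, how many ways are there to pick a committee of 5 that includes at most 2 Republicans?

Split by how many Republicans are chosen (0 through 2).
Sum: C(4,0)·C(9,5) + C(4,1)·C(9,4) + C(4,2)·C(9,3) = 126 + 504 + 504 = 1134.

1134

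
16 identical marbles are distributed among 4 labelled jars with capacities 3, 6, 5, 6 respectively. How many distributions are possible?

34

By stars and bars, unrestricted non-negative solutions to x_1+…+x_4 = 16 number C(16+3,3) = 969.
Subtract solutions that violate a single cap (substitute x_i' = x_i − (cap_i+1)): x_1 ≥ 4 gives C(15,3) = 455; x_2 ≥ 7 gives C(12,3) = 220; x_3 ≥ 6 gives C(13,3) = 286; x_4 ≥ 7 gives C(12,3) = 220. Together 1181.
Add back pairs where two caps are both exceeded: 56 + 84 + 56 + 20 + 10 + 20 = 246.
By inclusion–exclusion the count is 969 − 1181 + 246 = 34.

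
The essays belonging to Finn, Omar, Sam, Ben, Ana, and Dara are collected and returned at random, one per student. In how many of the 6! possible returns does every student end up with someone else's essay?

265

Let Aᵢ be the assignments in which student i gets their own essay. We want the size of the complement of A₁∪…∪A_6.
By inclusion–exclusion this is Σ_{j=0}^{6} (−1)^j C(6,j)·(6−j)!.
Computing: 720 − 720 + 360 − 120 + 30 − 6 + 1 = 265.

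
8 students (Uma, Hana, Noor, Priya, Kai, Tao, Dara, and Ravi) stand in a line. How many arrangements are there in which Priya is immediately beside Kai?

Treat {Priya, Kai} as a single unit. There are 7 units to order, and the pair itself can be ordered 2 ways.
That gives 2 × 7! = 2 × 5040 = 10080.

10080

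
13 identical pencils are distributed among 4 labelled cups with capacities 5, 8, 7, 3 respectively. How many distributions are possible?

Without the upper bounds there are C(16,3) = 560 ways to split 13 among 4 cups.
Subtract solutions that violate a single cap (substitute x_i' = x_i − (cap_i+1)): x_1 ≥ 6 gives C(10,3) = 120; x_2 ≥ 9 gives C(7,3) = 35; x_3 ≥ 8 gives C(8,3) = 56; x_4 ≥ 4 gives C(12,3) = 220. Together 431.
Add back pairs where two caps are both exceeded: 0 + 0 + 20 + 0 + 1 + 4 = 25.
By inclusion–exclusion the count is 560 − 431 + 25 = 154.

154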